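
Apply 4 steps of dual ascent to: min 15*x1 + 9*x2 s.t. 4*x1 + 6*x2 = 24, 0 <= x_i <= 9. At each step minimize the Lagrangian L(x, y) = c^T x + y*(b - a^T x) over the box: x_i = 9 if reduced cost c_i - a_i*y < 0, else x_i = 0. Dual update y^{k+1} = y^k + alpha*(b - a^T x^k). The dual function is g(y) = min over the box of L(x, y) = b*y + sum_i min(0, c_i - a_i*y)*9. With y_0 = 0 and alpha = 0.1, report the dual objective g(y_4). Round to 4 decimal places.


Dual ascent for LP: min 15*x1 + 9*x2, 4*x1 + 6*x2 = 24, 0 <= x_i <= 9
Step 1: y^k = 0.0, reduced costs: (15.0, 9.0)
  x^k = (0.0, 0.0), subgradient = b - a^T x = 24.0
  y^{k+1} = 0.0 + 0.1*24.0 = 2.4
Step 2: y^k = 2.4, reduced costs: (5.4, -5.4)
  x^k = (0.0, 9.0), subgradient = b - a^T x = -30.0
  y^{k+1} = 2.4 + 0.1*-30.0 = -0.6
Step 3: y^k = -0.6, reduced costs: (17.4, 12.6)
  x^k = (0.0, 0.0), subgradient = b - a^T x = 24.0
  y^{k+1} = -0.6 + 0.1*24.0 = 1.8
Step 4: y^k = 1.8, reduced costs: (7.8, -1.8)
  x^k = (0.0, 9.0), subgradient = b - a^T x = -30.0
  y^{k+1} = 1.8 + 0.1*-30.0 = -1.2
Dual objective at y_4 = -1.2: reduced costs (19.8, 16.2), box minimizer x = (0.0, 0.0)
g(y_4) = b*y + (c1 - a1*y)*x1 + (c2 - a2*y)*x2 = 24*(-1.2) + 19.8*0.0 + 16.2*0.0 = -28.8 + 0.0 + 0.0 = -28.8


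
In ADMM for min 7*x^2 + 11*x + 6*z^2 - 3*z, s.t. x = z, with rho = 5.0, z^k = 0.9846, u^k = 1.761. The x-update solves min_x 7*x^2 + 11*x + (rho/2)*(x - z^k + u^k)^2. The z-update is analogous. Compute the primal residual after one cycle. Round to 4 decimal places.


ADMM iteration with rho = 5.0, z^k = 0.9846, u^k = 1.761
Step 1: x-update.
Minimize 7*x^2 + 11*x + (5.0/2)*(x - 0.9846 + 1.761)^2
FOC: (2*7 + 5.0)*x = -11 + 5.0*(0.9846 - 1.761)
x^{k+1} = -0.7833
Step 2: z-update.
Minimize 6*z^2 - 3*z + (5.0/2)*(-0.7833 - z + 1.761)^2
FOC: (2*6 + 5.0)*z = 3 + 5.0*(-0.7833 + 1.761)
z^{k+1} = 0.464
Step 3: u-update.
u^{k+1} = 1.761 - 0.7833 - 0.464 = 0.5137
Step 4: Primal residual = |-0.7833 - 0.464| = 1.2473


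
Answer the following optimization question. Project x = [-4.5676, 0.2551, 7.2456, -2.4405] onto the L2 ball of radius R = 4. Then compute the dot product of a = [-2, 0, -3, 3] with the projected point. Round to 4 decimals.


Step 1: Compute ||x|| (intermediates to 6 decimals).
||x|| = sqrt((-4.5676)^2 + 0.2551^2 + 7.2456^2 + (-2.4405)^2) = 8.909703
Step 2: Project.
Since ||x|| > R, scale = R/||x|| = 4/8.909703 = 0.448949, proj(x) = scale * x
proj(x) = [-2.050619, 0.114527, 3.252905, -1.09566]
Step 3: Dot product.
a^T * proj(x) = -2*(-2.050619) + 0*0.114527 - 3*3.252905 + 3*(-1.09566) = -8.9445


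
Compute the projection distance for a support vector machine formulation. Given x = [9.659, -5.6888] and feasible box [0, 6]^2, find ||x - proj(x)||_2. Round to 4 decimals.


Project each component onto [0, 6].
clip(9.659) = 6.0, clip(-5.6888) = 0.0
Projection = [6.0, 0.0]
Squared diffs: [13.3883, 32.3624]
Distance = sqrt(45.7507) = 6.7639


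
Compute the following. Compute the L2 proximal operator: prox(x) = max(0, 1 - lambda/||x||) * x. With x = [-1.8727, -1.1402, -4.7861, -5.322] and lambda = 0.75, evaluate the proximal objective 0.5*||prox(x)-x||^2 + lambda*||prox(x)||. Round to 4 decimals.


Step 1: Compute ||x||.
||x|| = 7.4858
Step 2: Compute scaling factor.
scale = max(0, 1 - 0.75/7.4858) = 0.8998
Step 3: prox(x) = [-1.6851, -1.026, -4.3066, -4.7888]
||prox(x)|| = 6.7358
Step 4: Proximal objective.
0.5*||prox-x||^2 = 0.2813
lambda*||prox|| = 5.0519
Total = 5.3331


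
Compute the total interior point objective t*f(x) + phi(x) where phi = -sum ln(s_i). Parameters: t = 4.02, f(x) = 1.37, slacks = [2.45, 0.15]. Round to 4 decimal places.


Step 1: Compute log-barrier.
ln values: [0.8961, -1.8971]
phi = -(0.8961 - 1.8971) = 1.001
Step 2: Compute augmented objective.
t*f(x) = 4.02*1.37 = 5.5074
Total = 5.5074 + 1.001 = 6.5084


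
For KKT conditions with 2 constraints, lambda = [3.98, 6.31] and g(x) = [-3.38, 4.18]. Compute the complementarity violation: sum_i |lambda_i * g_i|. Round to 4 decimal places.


KKT complementary slackness check:
lambda_1 * g_1 = 3.98 * -3.38 = -13.4524
lambda_2 * g_2 = 6.31 * 4.18 = 26.3758
Total violation = 13.4524 + 26.3758 = 39.8282


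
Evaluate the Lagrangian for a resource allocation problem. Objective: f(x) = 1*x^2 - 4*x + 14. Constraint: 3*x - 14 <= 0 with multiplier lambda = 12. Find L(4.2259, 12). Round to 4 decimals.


Step 1: Evaluate f(x).
f(4.2259) = 1*4.2259^2 - 4*4.2259 + 14 = 14.9546
Step 2: Evaluate g(x).
g(4.2259) = 3*4.2259 - 14 = -1.3223
Step 3: Compute Lagrangian.
L = 14.9546 + 12*-1.3223 = -0.913


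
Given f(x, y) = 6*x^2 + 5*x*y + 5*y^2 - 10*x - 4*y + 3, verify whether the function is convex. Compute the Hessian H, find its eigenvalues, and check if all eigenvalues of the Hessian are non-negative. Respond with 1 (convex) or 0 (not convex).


The Hessian of f(x,y) = 6*x^2 + 5*x*y + 5*y^2 - 10*x - 4*y + 3 is:
H = [[12, 5], [5, 10]]
Trace = 12 + 10 = 22
Determinant = 12*10 - (5)^2 = 95
Discriminant = (22)^2 - 4*95 = 104.0
Eigenvalues: lambda_1 = 5.901, lambda_2 = 16.099
The function is convex.

1


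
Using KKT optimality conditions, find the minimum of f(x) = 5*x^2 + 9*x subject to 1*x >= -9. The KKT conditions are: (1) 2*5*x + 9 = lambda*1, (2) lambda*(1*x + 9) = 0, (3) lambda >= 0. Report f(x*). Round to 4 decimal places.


Step 1: Try lambda = 0 (constraint inactive).
Stationarity: 2*5*x + 9 = 0
x* = -9/(2*5) = -0.9
Check constraint: 1*-0.9 = -0.9 >= -9 -- satisfied.
Step 2: Compute optimal value.
f(x*) = 5*(-0.9)^2 + 9*(-0.9) = -4.05


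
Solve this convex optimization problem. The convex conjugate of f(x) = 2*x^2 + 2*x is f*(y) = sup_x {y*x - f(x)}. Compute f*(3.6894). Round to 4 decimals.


f*(y) = sup_x {y*x - a*x^2 - b*x} = sup_x {(y-b)*x - a*x^2}
FOC: (y - b) - 2a*x = 0 => x* = (y - b)/(2a)
x* = (3.6894 - 2)/(2*2) = 0.4224
f*(3.6894) = (y-b)^2/(4a) = (3.6894 - 2)^2/(4*2)
= 2.8541/8 = 0.3568


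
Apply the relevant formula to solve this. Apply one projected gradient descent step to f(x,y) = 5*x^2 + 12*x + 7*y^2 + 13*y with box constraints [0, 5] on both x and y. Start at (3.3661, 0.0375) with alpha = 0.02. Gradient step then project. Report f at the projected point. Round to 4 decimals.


Step 1: Compute gradient at (3.3661, 0.0375).
grad_x = 2*5*3.3661 + 12 = 45.661
grad_y = 2*7*0.0375 + 13 = 13.525
Step 2: Gradient step.
x_raw = 3.3661 - 0.02*45.661 = 2.4529
y_raw = 0.0375 - 0.02*13.525 = -0.233
Step 3: Project onto [0, 5].
x_proj = clip(2.4529) = 2.4529
y_proj = clip(-0.233) = 0.0
Step 4: Evaluate f.
f(2.4529, 0.0) = 59.5177


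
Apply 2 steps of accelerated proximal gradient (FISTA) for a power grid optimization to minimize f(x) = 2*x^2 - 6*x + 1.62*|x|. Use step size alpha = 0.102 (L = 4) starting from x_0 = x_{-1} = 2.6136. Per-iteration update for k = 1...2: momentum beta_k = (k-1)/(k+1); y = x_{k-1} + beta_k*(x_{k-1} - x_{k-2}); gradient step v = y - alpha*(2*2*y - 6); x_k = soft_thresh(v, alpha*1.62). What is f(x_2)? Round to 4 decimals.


FISTA on f(x) = 2*x^2 - 6*x + 1.62*|x|
L = 4, alpha = 0.102
Iteration 1: beta = 0.0, y = 2.6136 + 0.0*(2.6136 - 2.6136) = 2.6136
  grad(y) = 4.4544, v = y - alpha*grad = 2.1593
  prox(v) = soft_thresh(2.1593, 0.1652) = 1.994
Iteration 2: beta = 0.3333, y = 1.994 + 0.3333*(1.994 - 2.6136) = 1.7875
  grad(y) = 1.1499, v = y - alpha*grad = 1.6702
  prox(v) = soft_thresh(1.6702, 0.1652) = 1.5049
f(x_2) = 2*1.5049^2 - 6*1.5049 + 1.62*|1.5049| = -2.0619


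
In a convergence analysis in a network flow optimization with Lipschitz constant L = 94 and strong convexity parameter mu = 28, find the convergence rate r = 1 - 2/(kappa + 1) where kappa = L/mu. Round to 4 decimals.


Step 1: Compute the condition number.
kappa = L/mu = 94/28 = 3.3571
Step 2: Compute the convergence rate.
r = 1 - 2/(kappa + 1) = 1 - 2*mu/(L + mu) = (L - mu)/(L + mu) = 66/122 = 0.541


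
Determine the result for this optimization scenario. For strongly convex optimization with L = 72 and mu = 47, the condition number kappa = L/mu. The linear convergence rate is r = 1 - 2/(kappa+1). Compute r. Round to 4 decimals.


Step 1: Compute the condition number.
kappa = L/mu = 72/47 = 1.5319
Step 2: Compute the convergence rate.
r = 1 - 2/(kappa + 1) = 1 - 2*mu/(L + mu) = (L - mu)/(L + mu) = 25/119 = 0.2101


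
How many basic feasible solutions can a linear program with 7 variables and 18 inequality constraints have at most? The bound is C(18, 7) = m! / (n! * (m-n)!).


Each vertex corresponds to some choice of n active constraints out of m, so the number of vertices is at most C(m, n) = m! / (n!(m-n)!).
m = 18, n = 7
Numerator: 18 * 17 * 16 * 15 * 14 * 13 * 12
Denominator: 7! = 5040
C(18, 7) = 31824


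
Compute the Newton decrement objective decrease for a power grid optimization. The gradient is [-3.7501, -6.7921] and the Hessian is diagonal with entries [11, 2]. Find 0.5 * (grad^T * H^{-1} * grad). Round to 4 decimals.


Step 1: H is diagonal, so H^(-1) * g = [-0.3409, -3.3961].
Step 2: g^T H^(-1) g = sum_i g_i^2 / H_ii
  = (-3.7501)^2/11 + (-6.7921)^2/2
  = 1.2785 + 23.0663 = 24.3448
Step 3: Objective decrease = 0.5 * g^T H^(-1) g = 12.1724


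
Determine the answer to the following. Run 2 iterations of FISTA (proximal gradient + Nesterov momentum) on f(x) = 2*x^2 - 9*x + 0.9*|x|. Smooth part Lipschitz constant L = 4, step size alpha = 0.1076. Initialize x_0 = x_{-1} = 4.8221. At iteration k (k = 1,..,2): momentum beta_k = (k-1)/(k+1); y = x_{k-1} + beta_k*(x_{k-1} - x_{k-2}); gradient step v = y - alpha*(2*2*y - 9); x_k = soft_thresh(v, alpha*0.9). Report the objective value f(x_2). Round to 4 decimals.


FISTA on f(x) = 2*x^2 - 9*x + 0.9*|x|
L = 4, alpha = 0.1076
Iteration 1: beta = 0.0, y = 4.8221 + 0.0*(4.8221 - 4.8221) = 4.8221
  grad(y) = 10.2884, v = y - alpha*grad = 3.7151
  prox(v) = soft_thresh(3.7151, 0.0968) = 3.6182
Iteration 2: beta = 0.3333, y = 3.6182 + 0.3333*(3.6182 - 4.8221) = 3.2169
  grad(y) = 3.8678, v = y - alpha*grad = 2.8008
  prox(v) = soft_thresh(2.8008, 0.0968) = 2.7039
f(x_2) = 2*2.7039^2 - 9*2.7039 + 0.9*|2.7039| = -7.2794


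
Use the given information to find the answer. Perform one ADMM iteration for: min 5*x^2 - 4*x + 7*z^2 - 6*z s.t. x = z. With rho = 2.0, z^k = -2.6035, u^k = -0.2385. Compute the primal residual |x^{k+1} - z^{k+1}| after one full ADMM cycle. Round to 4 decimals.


ADMM iteration with rho = 2.0, z^k = -2.6035, u^k = -0.2385
Step 1: x-update.
Minimize 5*x^2 - 4*x + (2.0/2)*(x + 2.6035 - 0.2385)^2
FOC: (2*5 + 2.0)*x = 4 + 2.0*(-2.6035 + 0.2385)
x^{k+1} = -0.0608
Step 2: z-update.
Minimize 7*z^2 - 6*z + (2.0/2)*(-0.0608 - z - 0.2385)^2
FOC: (2*7 + 2.0)*z = 6 + 2.0*(-0.0608 - 0.2385)
z^{k+1} = 0.3376
Step 3: u-update.
u^{k+1} = -0.2385 - 0.0608 - 0.3376 = -0.6369
Step 4: Primal residual = |-0.0608 - 0.3376| = 0.3984


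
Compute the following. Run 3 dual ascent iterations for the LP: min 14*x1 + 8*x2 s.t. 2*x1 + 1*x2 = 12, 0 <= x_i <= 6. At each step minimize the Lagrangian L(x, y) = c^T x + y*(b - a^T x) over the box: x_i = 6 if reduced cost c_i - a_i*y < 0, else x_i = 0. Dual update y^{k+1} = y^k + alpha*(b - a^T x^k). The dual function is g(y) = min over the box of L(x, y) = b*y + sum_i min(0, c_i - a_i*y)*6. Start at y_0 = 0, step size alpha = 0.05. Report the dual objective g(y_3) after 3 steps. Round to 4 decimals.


Dual ascent for LP: min 14*x1 + 8*x2, 2*x1 + 1*x2 = 12, 0 <= x_i <= 6
Step 1: y^k = 0.0, reduced costs: (14.0, 8.0)
  x^k = (0.0, 0.0), subgradient = b - a^T x = 12.0
  y^{k+1} = 0.0 + 0.05*12.0 = 0.6
Step 2: y^k = 0.6, reduced costs: (12.8, 7.4)
  x^k = (0.0, 0.0), subgradient = b - a^T x = 12.0
  y^{k+1} = 0.6 + 0.05*12.0 = 1.2
Step 3: y^k = 1.2, reduced costs: (11.6, 6.8)
  x^k = (0.0, 0.0), subgradient = b - a^T x = 12.0
  y^{k+1} = 1.2 + 0.05*12.0 = 1.8
Dual objective at y_3 = 1.8: reduced costs (10.4, 6.2), box minimizer x = (0.0, 0.0)
g(y_3) = b*y + (c1 - a1*y)*x1 + (c2 - a2*y)*x2 = 12*1.8 + 10.4*0.0 + 6.2*0.0 = 21.6 + 0.0 + 0.0 = 21.6


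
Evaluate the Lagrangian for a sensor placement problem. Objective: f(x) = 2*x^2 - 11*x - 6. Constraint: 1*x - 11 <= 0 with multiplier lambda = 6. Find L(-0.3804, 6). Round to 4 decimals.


Step 1: Evaluate f(x).
f(-0.3804) = 2*(-0.3804)^2 - 11*(-0.3804) - 6 = -1.5262
Step 2: Evaluate g(x).
g(-0.3804) = 1*-0.3804 - 11 = -11.3804
Step 3: Compute Lagrangian.
L = -1.5262 + 6*-11.3804 = -69.8086


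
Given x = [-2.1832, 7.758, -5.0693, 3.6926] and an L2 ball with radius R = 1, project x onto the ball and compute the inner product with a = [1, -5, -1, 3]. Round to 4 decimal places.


Step 1: Compute ||x|| (intermediates to 6 decimals).
||x|| = sqrt((-2.1832)^2 + 7.758^2 + (-5.0693)^2 + 3.6926^2) = 10.212053
Step 2: Project.
Since ||x|| > R, scale = R/||x|| = 1/10.212053 = 0.097924, proj(x) = scale * x
proj(x) = [-0.213788, 0.759694, -0.496406, 0.361594]
Step 3: Dot product.
a^T * proj(x) = 1*(-0.213788) - 5*0.759694 - 1*(-0.496406) + 3*0.361594 = -2.4311


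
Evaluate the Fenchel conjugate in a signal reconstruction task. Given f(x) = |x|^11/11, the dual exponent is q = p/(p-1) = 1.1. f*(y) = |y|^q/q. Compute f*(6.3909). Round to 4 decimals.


The conjugate exponent q satisfies 1/p + 1/q = 1.
p = 11, so q = 11/(11 - 1) = 1.1
|y|^q = 6.3909^1.1 = 7.6934
f*(6.3909) = 7.6934 / 1.1 = 6.994


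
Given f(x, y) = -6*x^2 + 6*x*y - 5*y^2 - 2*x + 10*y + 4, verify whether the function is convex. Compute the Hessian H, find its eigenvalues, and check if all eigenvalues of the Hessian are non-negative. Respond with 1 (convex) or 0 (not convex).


The Hessian of f(x,y) = -6*x^2 + 6*x*y - 5*y^2 - 2*x + 10*y + 4 is:
H = [[-12, 6], [6, -10]]
Trace = -12 - 10 = -22
Determinant = -12*-10 - (6)^2 = 84
Discriminant = (-22)^2 - 4*84 = 148.0
Eigenvalues: lambda_1 = -17.0828, lambda_2 = -4.9172
The function is not convex.

0


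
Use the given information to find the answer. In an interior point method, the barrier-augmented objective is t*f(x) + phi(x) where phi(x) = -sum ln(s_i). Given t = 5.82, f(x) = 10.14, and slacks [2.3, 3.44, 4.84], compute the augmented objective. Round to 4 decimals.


Step 1: Compute log-barrier.
ln values: [0.8329, 1.2355, 1.5769]
phi = -(0.8329 + 1.2355 + 1.5769) = -3.6453
Step 2: Compute augmented objective.
t*f(x) = 5.82*10.14 = 59.0148
Total = 59.0148 - 3.6453 = 55.3695


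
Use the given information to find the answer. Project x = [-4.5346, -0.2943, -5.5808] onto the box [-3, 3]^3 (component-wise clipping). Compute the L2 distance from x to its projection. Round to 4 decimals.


Project each component onto [-3, 3].
clip(-4.5346) = -3.0, clip(-0.2943) = -0.2943, clip(-5.5808) = -3.0
Projection = [-3.0, -0.2943, -3.0]
Squared diffs: [2.355, 0.0, 6.6605]
Distance = sqrt(9.0155) = 3.0026


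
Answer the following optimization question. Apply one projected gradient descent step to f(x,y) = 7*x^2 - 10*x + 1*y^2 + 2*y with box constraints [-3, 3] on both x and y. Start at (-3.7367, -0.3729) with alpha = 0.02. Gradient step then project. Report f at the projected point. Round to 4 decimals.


Step 1: Compute gradient at (-3.7367, -0.3729).
grad_x = 2*7*-3.7367 - 10 = -62.3138
grad_y = 2*1*-0.3729 + 2 = 1.2542
Step 2: Gradient step.
x_raw = -3.7367 - 0.02*-62.3138 = -2.4904
y_raw = -0.3729 - 0.02*1.2542 = -0.398
Step 3: Project onto [-3, 3].
x_proj = clip(-2.4904) = -2.4904
y_proj = clip(-0.398) = -0.398
Step 4: Evaluate f.
f(-2.4904, -0.398) = 67.6821


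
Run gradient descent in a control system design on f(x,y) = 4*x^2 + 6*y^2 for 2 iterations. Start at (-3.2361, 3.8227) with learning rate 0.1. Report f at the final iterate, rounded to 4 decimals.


Gradient descent on f(x,y) = 4*x^2 + 6*y^2.
Starting point: (-3.2361, 3.8227), alpha = 0.1
Step 1: grad_x = 2*4*-3.2361 = -25.8888, grad_y = 2*6*3.8227 = 45.8724
  x_1 = -3.2361 - 0.1*-25.8888 = -0.6472
  y_1 = 3.8227 - 0.1*45.8724 = -0.7645
Step 2: grad_x = 2*4*-0.6472 = -5.1778, grad_y = 2*6*-0.7645 = -9.1745
  x_2 = -0.6472 - 0.1*-5.1778 = -0.1294
  y_2 = -0.7645 - 0.1*-9.1745 = 0.1529
f(-0.1294, 0.1529) = 4*(-0.1294)^2 + 6*0.1529^2 = 0.2073


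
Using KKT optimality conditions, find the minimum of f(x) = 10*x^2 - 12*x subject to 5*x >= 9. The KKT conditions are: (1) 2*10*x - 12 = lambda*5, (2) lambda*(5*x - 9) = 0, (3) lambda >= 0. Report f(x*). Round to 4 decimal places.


Step 1: Try lambda = 0 (constraint inactive).
x_unc = 12/(2*10) = 0.6
Check: 5*0.6 = 3.0 < 9 -- violated!
Step 2: Constraint must be active: 5*x = 9
x* = 9/5 = 1.8
lambda = (2*10*1.8 - 12)/5 = 4.8
Step 3: Compute optimal value.
f(x*) = 10*1.8^2 - 12*1.8 = 10.8


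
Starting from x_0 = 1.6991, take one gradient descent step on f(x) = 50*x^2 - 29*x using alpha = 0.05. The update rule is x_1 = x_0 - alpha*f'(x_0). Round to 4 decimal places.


We compute the gradient at x_0 and apply the update.
f'(x) = 100*x - 29
f'(1.6991) = 100*1.6991 - 29 = 140.91
x_1 = 1.6991 - 0.05*140.91 = -5.3464


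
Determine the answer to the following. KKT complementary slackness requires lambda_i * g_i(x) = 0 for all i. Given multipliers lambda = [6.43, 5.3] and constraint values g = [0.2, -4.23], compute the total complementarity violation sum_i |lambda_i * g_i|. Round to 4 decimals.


KKT complementary slackness check:
lambda_1 * g_1 = 6.43 * 0.2 = 1.286
lambda_2 * g_2 = 5.3 * -4.23 = -22.419
Total violation = 1.286 + 22.419 = 23.705


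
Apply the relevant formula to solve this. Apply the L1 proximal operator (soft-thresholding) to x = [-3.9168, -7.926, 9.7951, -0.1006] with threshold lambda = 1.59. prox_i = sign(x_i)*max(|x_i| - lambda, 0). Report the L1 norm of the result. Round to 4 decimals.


Soft-thresholding with lambda = 1.59:
prox(-3.9168) = sign(-3.9168)*max(|-3.9168| - 1.59, 0) = -2.3268
prox(-7.926) = sign(-7.926)*max(|-7.926| - 1.59, 0) = -6.336
prox(9.7951) = sign(9.7951)*max(|9.7951| - 1.59, 0) = 8.2051
prox(-0.1006) = sign(-0.1006)*max(|-0.1006| - 1.59, 0) = 0.0
prox(x) = [-2.3268, -6.336, 8.2051, 0.0]
||prox(x)||_1 = 2.3268 + 6.336 + 8.2051 + 0.0 = 16.8679


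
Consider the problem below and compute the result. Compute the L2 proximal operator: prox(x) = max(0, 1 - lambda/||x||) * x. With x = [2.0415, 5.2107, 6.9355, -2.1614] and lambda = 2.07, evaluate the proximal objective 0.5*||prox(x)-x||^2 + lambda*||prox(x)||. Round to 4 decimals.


Step 1: Compute ||x||.
||x|| = 9.1702
Step 2: Compute scaling factor.
scale = max(0, 1 - 2.07/9.1702) = 0.7743
Step 3: prox(x) = [1.5807, 4.0345, 5.3699, -1.6735]
||prox(x)|| = 7.1002
Step 4: Proximal objective.
0.5*||prox-x||^2 = 2.1425
lambda*||prox|| = 14.6974
Total = 16.8398


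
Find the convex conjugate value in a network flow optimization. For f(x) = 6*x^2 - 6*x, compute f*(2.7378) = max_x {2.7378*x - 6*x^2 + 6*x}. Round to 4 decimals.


f*(y) = sup_x {y*x - a*x^2 - b*x} = sup_x {(y-b)*x - a*x^2}
FOC: (y - b) - 2a*x = 0 => x* = (y - b)/(2a)
x* = (2.7378 + 6)/(2*6) = 0.7282
f*(2.7378) = (y-b)^2/(4a) = (2.7378 + 6)^2/(4*6)
= 76.3491/24 = 3.1812


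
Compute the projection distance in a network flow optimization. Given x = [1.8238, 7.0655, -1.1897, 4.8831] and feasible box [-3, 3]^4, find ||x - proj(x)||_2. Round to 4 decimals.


Project each component onto [-3, 3].
clip(1.8238) = 1.8238, clip(7.0655) = 3.0, clip(-1.1897) = -1.1897, clip(4.8831) = 3.0
Projection = [1.8238, 3.0, -1.1897, 3.0]
Squared diffs: [0.0, 16.5283, 0.0, 3.5461]
Distance = sqrt(20.0744) = 4.4804


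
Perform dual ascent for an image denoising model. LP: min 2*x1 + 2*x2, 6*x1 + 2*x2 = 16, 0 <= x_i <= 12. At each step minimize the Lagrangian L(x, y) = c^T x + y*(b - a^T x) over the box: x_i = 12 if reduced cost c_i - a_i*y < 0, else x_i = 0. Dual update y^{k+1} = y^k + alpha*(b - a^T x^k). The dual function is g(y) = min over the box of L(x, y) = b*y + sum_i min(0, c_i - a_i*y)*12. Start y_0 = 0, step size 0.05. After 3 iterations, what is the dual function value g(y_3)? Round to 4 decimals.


Dual ascent for LP: min 2*x1 + 2*x2, 6*x1 + 2*x2 = 16, 0 <= x_i <= 12
Step 1: y^k = 0.0, reduced costs: (2.0, 2.0)
  x^k = (0.0, 0.0), subgradient = b - a^T x = 16.0
  y^{k+1} = 0.0 + 0.05*16.0 = 0.8
Step 2: y^k = 0.8, reduced costs: (-2.8, 0.4)
  x^k = (12.0, 0.0), subgradient = b - a^T x = -56.0
  y^{k+1} = 0.8 + 0.05*-56.0 = -2.0
Step 3: y^k = -2.0, reduced costs: (14.0, 6.0)
  x^k = (0.0, 0.0), subgradient = b - a^T x = 16.0
  y^{k+1} = -2.0 + 0.05*16.0 = -1.2
Dual objective at y_3 = -1.2: reduced costs (9.2, 4.4), box minimizer x = (0.0, 0.0)
g(y_3) = b*y + (c1 - a1*y)*x1 + (c2 - a2*y)*x2 = 16*(-1.2) + 9.2*0.0 + 4.4*0.0 = -19.2 + 0.0 + 0.0 = -19.2


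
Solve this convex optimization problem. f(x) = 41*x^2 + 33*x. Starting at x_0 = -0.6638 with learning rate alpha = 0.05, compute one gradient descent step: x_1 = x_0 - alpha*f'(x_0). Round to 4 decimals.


We compute the gradient at x_0 and apply the update.
f'(x) = 82*x + 33
f'(-0.6638) = 82*-0.6638 + 33 = -21.4316
x_1 = -0.6638 - 0.05*-21.4316 = 0.4078


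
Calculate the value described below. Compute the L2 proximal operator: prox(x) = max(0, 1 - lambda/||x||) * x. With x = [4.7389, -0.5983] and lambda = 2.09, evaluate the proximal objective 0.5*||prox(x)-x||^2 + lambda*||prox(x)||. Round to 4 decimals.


Step 1: Compute ||x||.
||x|| = 4.7765
Step 2: Compute scaling factor.
scale = max(0, 1 - 2.09/4.7765) = 0.5624
Step 3: prox(x) = [2.6654, -0.3365]
||prox(x)|| = 2.6865
Step 4: Proximal objective.
0.5*||prox-x||^2 = 2.1841
lambda*||prox|| = 5.6148
Total = 7.7989


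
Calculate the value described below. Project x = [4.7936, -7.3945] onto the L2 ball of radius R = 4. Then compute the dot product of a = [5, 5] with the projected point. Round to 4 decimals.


Step 1: Compute ||x|| (intermediates to 6 decimals).
||x|| = sqrt(4.7936^2 + (-7.3945)^2) = 8.812334
Step 2: Project.
Since ||x|| > R, scale = R/||x|| = 4/8.812334 = 0.453909, proj(x) = scale * x
proj(x) = [2.175858, -3.35643]
Step 3: Dot product.
a^T * proj(x) = 5*2.175858 + 5*(-3.35643) = -5.9029


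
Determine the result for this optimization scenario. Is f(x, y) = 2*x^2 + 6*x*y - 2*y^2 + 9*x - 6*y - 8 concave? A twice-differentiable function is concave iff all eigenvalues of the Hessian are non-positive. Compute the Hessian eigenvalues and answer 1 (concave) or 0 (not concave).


The Hessian of f(x,y) = 2*x^2 + 6*x*y - 2*y^2 + 9*x - 6*y - 8 is:
H = [[4, 6], [6, -4]]
Trace = 4 - 4 = 0
Determinant = 4*-4 - (6)^2 = -52
Discriminant = (0)^2 - 4*-52 = 208.0
Eigenvalues: lambda_1 = -7.2111, lambda_2 = 7.2111
The function is not concave.

0


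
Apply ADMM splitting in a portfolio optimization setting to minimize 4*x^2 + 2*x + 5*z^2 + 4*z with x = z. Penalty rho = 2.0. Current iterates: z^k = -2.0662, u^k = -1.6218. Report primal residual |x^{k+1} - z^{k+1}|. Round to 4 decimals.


ADMM iteration with rho = 2.0, z^k = -2.0662, u^k = -1.6218
Step 1: x-update.
Minimize 4*x^2 + 2*x + (2.0/2)*(x + 2.0662 - 1.6218)^2
FOC: (2*4 + 2.0)*x = -2 + 2.0*(-2.0662 + 1.6218)
x^{k+1} = -0.2889
Step 2: z-update.
Minimize 5*z^2 + 4*z + (2.0/2)*(-0.2889 - z - 1.6218)^2
FOC: (2*5 + 2.0)*z = -4 + 2.0*(-0.2889 - 1.6218)
z^{k+1} = -0.6518
Step 3: u-update.
u^{k+1} = -1.6218 - 0.2889 + 0.6518 = -1.2589
Step 4: Primal residual = |-0.2889 + 0.6518| = 0.3629


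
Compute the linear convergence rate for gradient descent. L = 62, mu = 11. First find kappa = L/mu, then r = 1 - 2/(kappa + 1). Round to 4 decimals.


Step 1: Compute the condition number.
kappa = L/mu = 62/11 = 5.6364
Step 2: Compute the convergence rate.
r = 1 - 2/(kappa + 1) = 1 - 2*mu/(L + mu) = (L - mu)/(L + mu) = 51/73 = 0.6986


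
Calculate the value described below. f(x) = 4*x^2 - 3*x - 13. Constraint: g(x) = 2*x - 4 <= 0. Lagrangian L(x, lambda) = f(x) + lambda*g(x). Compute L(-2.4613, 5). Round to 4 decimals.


Step 1: Evaluate f(x).
f(-2.4613) = 4*(-2.4613)^2 - 3*(-2.4613) - 13 = 18.6159
Step 2: Evaluate g(x).
g(-2.4613) = 2*-2.4613 - 4 = -8.9226
Step 3: Compute Lagrangian.
L = 18.6159 + 5*-8.9226 = -25.9971


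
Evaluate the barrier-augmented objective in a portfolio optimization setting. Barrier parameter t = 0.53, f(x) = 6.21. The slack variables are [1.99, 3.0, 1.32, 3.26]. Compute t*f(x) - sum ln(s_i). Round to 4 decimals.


Step 1: Compute log-barrier.
ln values: [0.6881, 1.0986, 0.2776, 1.1817]
phi = -(0.6881 + 1.0986 + 0.2776 + 1.1817) = -3.2461
Step 2: Compute augmented objective.
t*f(x) = 0.53*6.21 = 3.2913
Total = 3.2913 - 3.2461 = 0.0452


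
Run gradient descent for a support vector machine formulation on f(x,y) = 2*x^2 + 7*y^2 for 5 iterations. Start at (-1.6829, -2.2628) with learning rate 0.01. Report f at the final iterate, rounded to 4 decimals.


Gradient descent on f(x,y) = 2*x^2 + 7*y^2.
Starting point: (-1.6829, -2.2628), alpha = 0.01
Step 1: grad_x = 2*2*-1.6829 = -6.7316, grad_y = 2*7*-2.2628 = -31.6792
  x_1 = -1.6829 - 0.01*-6.7316 = -1.6156
  y_1 = -2.2628 - 0.01*-31.6792 = -1.946
Step 2: grad_x = 2*2*-1.6156 = -6.4623, grad_y = 2*7*-1.946 = -27.2441
  x_2 = -1.6156 - 0.01*-6.4623 = -1.551
  y_2 = -1.946 - 0.01*-27.2441 = -1.6736
Step 3: grad_x = 2*2*-1.551 = -6.2038, grad_y = 2*7*-1.6736 = -23.4299
  x_3 = -1.551 - 0.01*-6.2038 = -1.4889
  y_3 = -1.6736 - 0.01*-23.4299 = -1.4393
Step 4: grad_x = 2*2*-1.4889 = -5.9557, grad_y = 2*7*-1.4393 = -20.1497
  x_4 = -1.4889 - 0.01*-5.9557 = -1.4294
  y_4 = -1.4393 - 0.01*-20.1497 = -1.2378
Step 5: grad_x = 2*2*-1.4294 = -5.7175, grad_y = 2*7*-1.2378 = -17.3288
  x_5 = -1.4294 - 0.01*-5.7175 = -1.3722
  y_5 = -1.2378 - 0.01*-17.3288 = -1.0645
f(-1.3722, -1.0645) = 2*(-1.3722)^2 + 7*(-1.0645)^2 = 11.6977


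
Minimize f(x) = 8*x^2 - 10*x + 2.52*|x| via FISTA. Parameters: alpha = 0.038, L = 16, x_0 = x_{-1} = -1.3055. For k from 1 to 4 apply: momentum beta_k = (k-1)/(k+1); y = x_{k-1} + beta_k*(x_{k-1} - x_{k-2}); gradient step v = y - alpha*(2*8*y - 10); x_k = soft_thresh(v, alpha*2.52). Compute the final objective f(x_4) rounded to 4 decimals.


FISTA on f(x) = 8*x^2 - 10*x + 2.52*|x|
L = 16, alpha = 0.038
Iteration 1: beta = 0.0, y = -1.3055 + 0.0*(-1.3055 + 1.3055) = -1.3055
  grad(y) = -30.888, v = y - alpha*grad = -0.1318
  prox(v) = soft_thresh(-0.1318, 0.0958) = -0.036
Iteration 2: beta = 0.3333, y = -0.036 + 0.3333*(-0.036 + 1.3055) = 0.3872
  grad(y) = -3.8052, v = y - alpha*grad = 0.5318
  prox(v) = soft_thresh(0.5318, 0.0958) = 0.436
Iteration 3: beta = 0.5, y = 0.436 + 0.5*(0.436 + 0.036) = 0.672
  grad(y) = 0.7522, v = y - alpha*grad = 0.6434
  prox(v) = soft_thresh(0.6434, 0.0958) = 0.5477
Iteration 4: beta = 0.6, y = 0.5477 + 0.6*(0.5477 - 0.436) = 0.6147
  grad(y) = -0.1654, v = y - alpha*grad = 0.6209
  prox(v) = soft_thresh(0.6209, 0.0958) = 0.5252
f(x_4) = 8*0.5252^2 - 10*0.5252 + 2.52*|0.5252| = -1.7218


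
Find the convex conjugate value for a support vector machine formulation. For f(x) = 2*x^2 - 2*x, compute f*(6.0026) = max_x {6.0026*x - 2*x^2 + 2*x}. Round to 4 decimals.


f*(y) = sup_x {y*x - a*x^2 - b*x} = sup_x {(y-b)*x - a*x^2}
FOC: (y - b) - 2a*x = 0 => x* = (y - b)/(2a)
x* = (6.0026 + 2)/(2*2) = 2.0007
f*(6.0026) = (y-b)^2/(4a) = (6.0026 + 2)^2/(4*2)
= 64.0416/8 = 8.0052


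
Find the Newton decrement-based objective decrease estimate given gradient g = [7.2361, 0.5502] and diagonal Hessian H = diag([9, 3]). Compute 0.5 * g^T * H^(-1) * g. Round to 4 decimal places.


Step 1: H is diagonal, so H^(-1) * g = [0.804, 0.1834].
Step 2: g^T H^(-1) g = sum_i g_i^2 / H_ii
  = (7.2361)^2/9 + (0.5502)^2/3
  = 5.8179 + 0.1009 = 5.9188
Step 3: Objective decrease = 0.5 * g^T H^(-1) g = 2.9594


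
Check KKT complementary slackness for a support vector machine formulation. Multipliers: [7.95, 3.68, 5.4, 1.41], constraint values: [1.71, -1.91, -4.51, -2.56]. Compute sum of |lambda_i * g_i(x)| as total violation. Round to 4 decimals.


KKT complementary slackness check:
lambda_1 * g_1 = 7.95 * 1.71 = 13.5945
lambda_2 * g_2 = 3.68 * -1.91 = -7.0288
lambda_3 * g_3 = 5.4 * -4.51 = -24.354
lambda_4 * g_4 = 1.41 * -2.56 = -3.6096
Total violation = 13.5945 + 7.0288 + 24.354 + 3.6096 = 48.5869


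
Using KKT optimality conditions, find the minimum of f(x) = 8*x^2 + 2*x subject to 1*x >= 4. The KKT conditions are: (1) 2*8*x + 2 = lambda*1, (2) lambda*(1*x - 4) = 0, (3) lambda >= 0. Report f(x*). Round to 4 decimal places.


Step 1: Try lambda = 0 (constraint inactive).
x_unc = -2/(2*8) = -0.125
Check: 1*-0.125 = -0.125 < 4 -- violated!
Step 2: Constraint must be active: 1*x = 4
x* = 4/1 = 4.0
lambda = (2*8*4.0 + 2)/1 = 66.0
Step 3: Compute optimal value.
f(x*) = 8*4.0^2 + 2*4.0 = 136.0


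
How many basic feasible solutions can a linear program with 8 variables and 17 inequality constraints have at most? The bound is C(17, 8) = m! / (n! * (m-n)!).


Each vertex corresponds to some choice of n active constraints out of m, so the number of vertices is at most C(m, n) = m! / (n!(m-n)!).
m = 17, n = 8
Numerator: 17 * 16 * 15 * 14 * 13 * 12 * 11 * 10
Denominator: 8! = 40320
C(17, 8) = 24310


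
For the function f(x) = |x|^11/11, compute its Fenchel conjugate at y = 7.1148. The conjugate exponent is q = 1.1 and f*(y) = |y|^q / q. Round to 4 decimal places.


The conjugate exponent q satisfies 1/p + 1/q = 1.
p = 11, so q = 11/(11 - 1) = 1.1
|y|^q = 7.1148^1.1 = 8.6572
f*(7.1148) = 8.6572 / 1.1 = 7.8702


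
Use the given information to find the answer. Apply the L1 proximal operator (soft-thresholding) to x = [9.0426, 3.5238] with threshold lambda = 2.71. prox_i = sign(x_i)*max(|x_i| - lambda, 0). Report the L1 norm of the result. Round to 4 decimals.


Soft-thresholding with lambda = 2.71:
prox(9.0426) = sign(9.0426)*max(|9.0426| - 2.71, 0) = 6.3326
prox(3.5238) = sign(3.5238)*max(|3.5238| - 2.71, 0) = 0.8138
prox(x) = [6.3326, 0.8138]
||prox(x)||_1 = 6.3326 + 0.8138 = 7.1464


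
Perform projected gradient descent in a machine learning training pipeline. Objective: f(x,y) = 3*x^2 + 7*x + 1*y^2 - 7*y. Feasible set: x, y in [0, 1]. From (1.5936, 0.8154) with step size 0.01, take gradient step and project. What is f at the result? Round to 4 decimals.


Step 1: Compute gradient at (1.5936, 0.8154).
grad_x = 2*3*1.5936 + 7 = 16.5616
grad_y = 2*1*0.8154 - 7 = -5.3692
Step 2: Gradient step.
x_raw = 1.5936 - 0.01*16.5616 = 1.428
y_raw = 0.8154 - 0.01*-5.3692 = 0.8691
Step 3: Project onto [0, 1].
x_proj = clip(1.428) = 1.0
y_proj = clip(0.8691) = 0.8691
Step 4: Evaluate f.
f(1.0, 0.8691) = 4.6717


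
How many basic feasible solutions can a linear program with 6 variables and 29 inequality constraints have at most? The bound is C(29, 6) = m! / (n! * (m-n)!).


Each vertex corresponds to some choice of n active constraints out of m, so the number of vertices is at most C(m, n) = m! / (n!(m-n)!).
m = 29, n = 6
Numerator: 29 * 28 * 27 * 26 * 25 * 24
Denominator: 6! = 720
C(29, 6) = 475020


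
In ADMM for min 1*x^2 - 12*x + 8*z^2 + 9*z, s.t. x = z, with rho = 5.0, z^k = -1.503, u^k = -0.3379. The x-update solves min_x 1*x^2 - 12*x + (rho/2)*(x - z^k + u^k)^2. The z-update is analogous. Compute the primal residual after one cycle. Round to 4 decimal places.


ADMM iteration with rho = 5.0, z^k = -1.503, u^k = -0.3379
Step 1: x-update.
Minimize 1*x^2 - 12*x + (5.0/2)*(x + 1.503 - 0.3379)^2
FOC: (2*1 + 5.0)*x = 12 + 5.0*(-1.503 + 0.3379)
x^{k+1} = 0.8821
Step 2: z-update.
Minimize 8*z^2 + 9*z + (5.0/2)*(0.8821 - z - 0.3379)^2
FOC: (2*8 + 5.0)*z = -9 + 5.0*(0.8821 - 0.3379)
z^{k+1} = -0.299
Step 3: u-update.
u^{k+1} = -0.3379 + 0.8821 + 0.299 = 0.8432
Step 4: Primal residual = |0.8821 + 0.299| = 1.1811


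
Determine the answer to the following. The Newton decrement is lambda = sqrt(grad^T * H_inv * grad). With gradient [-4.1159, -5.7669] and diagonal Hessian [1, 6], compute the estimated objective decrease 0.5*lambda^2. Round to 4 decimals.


Step 1: H is diagonal, so H^(-1) * g = [-4.1159, -0.9612].
Step 2: g^T H^(-1) g = sum_i g_i^2 / H_ii
  = (-4.1159)^2/1 + (-5.7669)^2/6
  = 16.9406 + 5.5429 = 22.4835
Step 3: Objective decrease = 0.5 * g^T H^(-1) g = 11.2417


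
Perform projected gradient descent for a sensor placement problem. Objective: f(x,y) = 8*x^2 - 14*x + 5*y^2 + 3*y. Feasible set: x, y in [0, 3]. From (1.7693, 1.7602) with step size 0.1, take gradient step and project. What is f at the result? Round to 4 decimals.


Step 1: Compute gradient at (1.7693, 1.7602).
grad_x = 2*8*1.7693 - 14 = 14.3088
grad_y = 2*5*1.7602 + 3 = 20.602
Step 2: Gradient step.
x_raw = 1.7693 - 0.1*14.3088 = 0.3384
y_raw = 1.7602 - 0.1*20.602 = -0.3
Step 3: Project onto [0, 3].
x_proj = clip(0.3384) = 0.3384
y_proj = clip(-0.3) = 0.0
Step 4: Evaluate f.
f(0.3384, 0.0) = -3.8217


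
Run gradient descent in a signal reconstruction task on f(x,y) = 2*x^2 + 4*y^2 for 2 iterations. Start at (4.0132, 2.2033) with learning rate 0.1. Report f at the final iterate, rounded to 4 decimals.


Gradient descent on f(x,y) = 2*x^2 + 4*y^2.
Starting point: (4.0132, 2.2033), alpha = 0.1
Step 1: grad_x = 2*2*4.0132 = 16.0528, grad_y = 2*4*2.2033 = 17.6264
  x_1 = 4.0132 - 0.1*16.0528 = 2.4079
  y_1 = 2.2033 - 0.1*17.6264 = 0.4407
Step 2: grad_x = 2*2*2.4079 = 9.6317, grad_y = 2*4*0.4407 = 3.5253
  x_2 = 2.4079 - 0.1*9.6317 = 1.4448
  y_2 = 0.4407 - 0.1*3.5253 = 0.0881
f(1.4448, 0.0881) = 2*1.4448^2 + 4*0.0881^2 = 4.2057


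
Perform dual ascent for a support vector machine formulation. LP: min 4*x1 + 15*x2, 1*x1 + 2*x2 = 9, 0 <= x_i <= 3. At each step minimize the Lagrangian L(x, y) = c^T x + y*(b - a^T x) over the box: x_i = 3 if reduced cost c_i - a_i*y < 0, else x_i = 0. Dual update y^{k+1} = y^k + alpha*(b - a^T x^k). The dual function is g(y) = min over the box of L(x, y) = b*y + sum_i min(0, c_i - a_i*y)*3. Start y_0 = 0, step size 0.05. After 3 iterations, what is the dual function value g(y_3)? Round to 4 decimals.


Dual ascent for LP: min 4*x1 + 15*x2, 1*x1 + 2*x2 = 9, 0 <= x_i <= 3
Step 1: y^k = 0.0, reduced costs: (4.0, 15.0)
  x^k = (0.0, 0.0), subgradient = b - a^T x = 9.0
  y^{k+1} = 0.0 + 0.05*9.0 = 0.45
Step 2: y^k = 0.45, reduced costs: (3.55, 14.1)
  x^k = (0.0, 0.0), subgradient = b - a^T x = 9.0
  y^{k+1} = 0.45 + 0.05*9.0 = 0.9
Step 3: y^k = 0.9, reduced costs: (3.1, 13.2)
  x^k = (0.0, 0.0), subgradient = b - a^T x = 9.0
  y^{k+1} = 0.9 + 0.05*9.0 = 1.35
Dual objective at y_3 = 1.35: reduced costs (2.65, 12.3), box minimizer x = (0.0, 0.0)
g(y_3) = b*y + (c1 - a1*y)*x1 + (c2 - a2*y)*x2 = 9*1.35 + 2.65*0.0 + 12.3*0.0 = 12.15 + 0.0 + 0.0 = 12.15


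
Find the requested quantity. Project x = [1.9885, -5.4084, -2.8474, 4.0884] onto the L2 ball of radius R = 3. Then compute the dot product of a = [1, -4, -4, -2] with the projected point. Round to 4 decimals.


Step 1: Compute ||x|| (intermediates to 6 decimals).
||x|| = sqrt(1.9885^2 + (-5.4084)^2 + (-2.8474)^2 + 4.0884^2) = 7.617587
Step 2: Project.
Since ||x|| > R, scale = R/||x|| = 3/7.617587 = 0.393825, proj(x) = scale * x
proj(x) = [0.783121, -2.129963, -1.121377, 1.610114]
Step 3: Dot product.
a^T * proj(x) = 1*0.783121 - 4*(-2.129963) - 4*(-1.121377) - 2*1.610114 = 10.5683


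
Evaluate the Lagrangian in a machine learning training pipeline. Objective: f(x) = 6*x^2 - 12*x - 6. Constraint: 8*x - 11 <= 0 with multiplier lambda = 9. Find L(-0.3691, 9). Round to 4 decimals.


Step 1: Evaluate f(x).
f(-0.3691) = 6*(-0.3691)^2 - 12*(-0.3691) - 6 = -0.7534
Step 2: Evaluate g(x).
g(-0.3691) = 8*-0.3691 - 11 = -13.9528
Step 3: Compute Lagrangian.
L = -0.7534 + 9*-13.9528 = -126.3286


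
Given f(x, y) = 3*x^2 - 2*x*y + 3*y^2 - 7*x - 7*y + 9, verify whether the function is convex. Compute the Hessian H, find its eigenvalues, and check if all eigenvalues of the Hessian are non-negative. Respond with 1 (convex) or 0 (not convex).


The Hessian of f(x,y) = 3*x^2 - 2*x*y + 3*y^2 - 7*x - 7*y + 9 is:
H = [[6, -2], [-2, 6]]
Trace = 6 + 6 = 12
Determinant = 6*6 - (-2)^2 = 32
Discriminant = (12)^2 - 4*32 = 16.0
Eigenvalues: lambda_1 = 4.0, lambda_2 = 8.0
The function is convex.

1


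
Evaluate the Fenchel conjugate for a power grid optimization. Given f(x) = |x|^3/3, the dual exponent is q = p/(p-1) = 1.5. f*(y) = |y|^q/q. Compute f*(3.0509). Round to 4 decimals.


The conjugate exponent q satisfies 1/p + 1/q = 1.
p = 3, so q = 3/(3 - 1) = 1.5
|y|^q = 3.0509^1.5 = 5.329
f*(3.0509) = 5.329 / 1.5 = 3.5526


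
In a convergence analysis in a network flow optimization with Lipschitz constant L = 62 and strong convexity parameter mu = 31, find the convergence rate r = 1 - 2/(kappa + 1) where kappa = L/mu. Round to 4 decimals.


Step 1: Compute the condition number.
kappa = L/mu = 62/31 = 2.0
Step 2: Compute the convergence rate.
r = 1 - 2/(kappa + 1) = 1 - 2*mu/(L + mu) = (L - mu)/(L + mu) = 31/93 = 0.3333


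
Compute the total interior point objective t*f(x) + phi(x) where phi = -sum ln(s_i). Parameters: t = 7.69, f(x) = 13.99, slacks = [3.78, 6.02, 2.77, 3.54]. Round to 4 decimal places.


Step 1: Compute log-barrier.
ln values: [1.3297, 1.7951, 1.0188, 1.2641]
phi = -(1.3297 + 1.7951 + 1.0188 + 1.2641) = -5.4078
Step 2: Compute augmented objective.
t*f(x) = 7.69*13.99 = 107.5831
Total = 107.5831 - 5.4078 = 102.1753


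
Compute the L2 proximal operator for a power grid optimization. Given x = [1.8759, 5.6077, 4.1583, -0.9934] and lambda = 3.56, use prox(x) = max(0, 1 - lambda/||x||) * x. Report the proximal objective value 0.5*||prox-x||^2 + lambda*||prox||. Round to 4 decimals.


Step 1: Compute ||x||.
||x|| = 7.2968
Step 2: Compute scaling factor.
scale = max(0, 1 - 3.56/7.2968) = 0.5121
Step 3: prox(x) = [0.9607, 2.8718, 2.1295, -0.5087]
||prox(x)|| = 3.7368
Step 4: Proximal objective.
0.5*||prox-x||^2 = 6.3368
lambda*||prox|| = 13.303
Total = 19.6399


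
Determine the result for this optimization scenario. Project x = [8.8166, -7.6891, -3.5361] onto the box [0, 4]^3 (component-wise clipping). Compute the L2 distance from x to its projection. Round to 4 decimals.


Project each component onto [0, 4].
clip(8.8166) = 4.0, clip(-7.6891) = 0.0, clip(-3.5361) = 0.0
Projection = [4.0, 0.0, 0.0]
Squared diffs: [23.1996, 59.1223, 12.504]
Distance = sqrt(94.8259) = 9.7379


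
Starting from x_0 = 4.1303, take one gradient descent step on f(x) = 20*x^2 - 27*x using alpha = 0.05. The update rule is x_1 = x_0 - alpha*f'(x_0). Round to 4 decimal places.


We compute the gradient at x_0 and apply the update.
f'(x) = 40*x - 27
f'(4.1303) = 40*4.1303 - 27 = 138.212
x_1 = 4.1303 - 0.05*138.212 = -2.7803


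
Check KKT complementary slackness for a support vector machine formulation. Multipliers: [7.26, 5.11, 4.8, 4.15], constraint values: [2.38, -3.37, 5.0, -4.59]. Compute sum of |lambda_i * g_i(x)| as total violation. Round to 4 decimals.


KKT complementary slackness check:
lambda_1 * g_1 = 7.26 * 2.38 = 17.2788
lambda_2 * g_2 = 5.11 * -3.37 = -17.2207
lambda_3 * g_3 = 4.8 * 5.0 = 24.0
lambda_4 * g_4 = 4.15 * -4.59 = -19.0485
Total violation = 17.2788 + 17.2207 + 24.0 + 19.0485 = 77.548


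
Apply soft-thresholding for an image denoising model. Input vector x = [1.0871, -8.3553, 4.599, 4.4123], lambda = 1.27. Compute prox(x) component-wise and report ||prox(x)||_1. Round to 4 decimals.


Soft-thresholding with lambda = 1.27:
prox(1.0871) = sign(1.0871)*max(|1.0871| - 1.27, 0) = 0.0
prox(-8.3553) = sign(-8.3553)*max(|-8.3553| - 1.27, 0) = -7.0853
prox(4.599) = sign(4.599)*max(|4.599| - 1.27, 0) = 3.329
prox(4.4123) = sign(4.4123)*max(|4.4123| - 1.27, 0) = 3.1423
prox(x) = [0.0, -7.0853, 3.329, 3.1423]
||prox(x)||_1 = 0.0 + 7.0853 + 3.329 + 3.1423 = 13.5566


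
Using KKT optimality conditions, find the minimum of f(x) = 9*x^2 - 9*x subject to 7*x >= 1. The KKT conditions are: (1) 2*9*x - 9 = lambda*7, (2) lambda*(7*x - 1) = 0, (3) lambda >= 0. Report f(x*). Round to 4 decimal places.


Step 1: Try lambda = 0 (constraint inactive).
Stationarity: 2*9*x - 9 = 0
x* = 9/(2*9) = 0.5
Check constraint: 7*0.5 = 3.5 >= 1 -- satisfied.
Step 2: Compute optimal value.
f(x*) = 9*0.5^2 - 9*0.5 = -2.25


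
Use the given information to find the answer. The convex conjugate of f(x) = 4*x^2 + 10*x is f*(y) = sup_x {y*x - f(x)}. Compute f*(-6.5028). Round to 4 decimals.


f*(y) = sup_x {y*x - a*x^2 - b*x} = sup_x {(y-b)*x - a*x^2}
FOC: (y - b) - 2a*x = 0 => x* = (y - b)/(2a)
x* = (-6.5028 - 10)/(2*4) = -2.0629
f*(-6.5028) = (y-b)^2/(4a) = (-6.5028 - 10)^2/(4*4)
= 272.3424/16 = 17.0214
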